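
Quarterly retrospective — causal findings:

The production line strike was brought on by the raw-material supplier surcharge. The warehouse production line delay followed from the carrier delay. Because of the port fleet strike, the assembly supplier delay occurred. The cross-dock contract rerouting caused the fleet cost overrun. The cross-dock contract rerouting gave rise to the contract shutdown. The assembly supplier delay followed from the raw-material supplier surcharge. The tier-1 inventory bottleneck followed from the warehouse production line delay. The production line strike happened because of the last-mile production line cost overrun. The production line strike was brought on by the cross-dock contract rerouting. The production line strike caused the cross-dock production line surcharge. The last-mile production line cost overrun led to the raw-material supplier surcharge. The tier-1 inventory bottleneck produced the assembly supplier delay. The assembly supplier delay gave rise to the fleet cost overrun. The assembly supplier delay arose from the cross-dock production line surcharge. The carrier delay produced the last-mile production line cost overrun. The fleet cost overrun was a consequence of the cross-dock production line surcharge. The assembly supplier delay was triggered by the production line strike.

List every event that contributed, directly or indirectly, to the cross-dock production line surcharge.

Immediate cause of the cross-dock production line surcharge: the production line strike.
Further upstream: the cross-dock contract rerouting, the carrier delay, the last-mile production line cost overrun, the raw-material supplier surcharge.

the carrier delay, the cross-dock contract rerouting, the last-mile production line cost overrun, the production line strike, the raw-material supplier surcharge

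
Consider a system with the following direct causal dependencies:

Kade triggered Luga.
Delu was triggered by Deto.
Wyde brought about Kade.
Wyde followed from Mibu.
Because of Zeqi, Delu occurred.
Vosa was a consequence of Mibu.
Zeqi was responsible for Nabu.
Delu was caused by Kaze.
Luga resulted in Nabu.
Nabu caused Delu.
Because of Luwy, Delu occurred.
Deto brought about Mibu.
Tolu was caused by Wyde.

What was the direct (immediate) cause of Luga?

Kade

Upstream contributors include Deto, Mibu, Wyde, but only Kade feeds directly into Luga.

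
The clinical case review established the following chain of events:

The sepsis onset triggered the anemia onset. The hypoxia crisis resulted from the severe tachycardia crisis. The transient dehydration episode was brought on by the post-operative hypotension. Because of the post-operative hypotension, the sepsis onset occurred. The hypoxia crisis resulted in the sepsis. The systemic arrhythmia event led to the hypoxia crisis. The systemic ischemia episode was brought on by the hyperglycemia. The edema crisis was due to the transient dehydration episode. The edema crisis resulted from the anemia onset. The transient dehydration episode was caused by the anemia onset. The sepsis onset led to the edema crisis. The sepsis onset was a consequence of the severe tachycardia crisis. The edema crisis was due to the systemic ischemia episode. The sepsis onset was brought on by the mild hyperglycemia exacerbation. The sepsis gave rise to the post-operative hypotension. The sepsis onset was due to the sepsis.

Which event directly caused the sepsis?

the hypoxia crisis

Upstream contributors include the severe tachycardia crisis, the systemic arrhythmia event, but only the hypoxia crisis feeds directly into the sepsis.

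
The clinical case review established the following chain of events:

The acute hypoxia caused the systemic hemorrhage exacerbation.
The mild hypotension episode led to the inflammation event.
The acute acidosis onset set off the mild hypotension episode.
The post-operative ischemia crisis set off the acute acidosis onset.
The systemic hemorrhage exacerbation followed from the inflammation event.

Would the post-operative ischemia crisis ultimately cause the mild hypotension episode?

Yes

There is a causal chain: the post-operative ischemia crisis → the acute acidosis onset → the mild hypotension episode.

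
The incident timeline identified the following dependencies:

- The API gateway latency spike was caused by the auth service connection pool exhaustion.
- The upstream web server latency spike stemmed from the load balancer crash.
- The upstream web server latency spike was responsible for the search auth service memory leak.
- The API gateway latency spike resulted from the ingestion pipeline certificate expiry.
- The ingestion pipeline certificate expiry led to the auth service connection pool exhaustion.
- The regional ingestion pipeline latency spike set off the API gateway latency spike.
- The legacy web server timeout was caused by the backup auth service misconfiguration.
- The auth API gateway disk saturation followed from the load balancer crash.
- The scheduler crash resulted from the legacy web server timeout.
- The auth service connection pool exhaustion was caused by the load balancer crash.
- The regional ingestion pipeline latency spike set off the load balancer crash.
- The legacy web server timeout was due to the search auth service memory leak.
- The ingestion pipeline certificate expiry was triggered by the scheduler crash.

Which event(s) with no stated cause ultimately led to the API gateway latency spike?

the backup auth service misconfiguration, the regional ingestion pipeline latency spike

Tracing upstream from the API gateway latency spike: the API gateway latency spike ← the regional ingestion pipeline latency spike.
A separate upstream branch: the API gateway latency spike ← the ingestion pipeline certificate expiry ← the scheduler crash ← the legacy web server timeout ← the backup auth service misconfiguration.
Each of those chain origins has no stated cause.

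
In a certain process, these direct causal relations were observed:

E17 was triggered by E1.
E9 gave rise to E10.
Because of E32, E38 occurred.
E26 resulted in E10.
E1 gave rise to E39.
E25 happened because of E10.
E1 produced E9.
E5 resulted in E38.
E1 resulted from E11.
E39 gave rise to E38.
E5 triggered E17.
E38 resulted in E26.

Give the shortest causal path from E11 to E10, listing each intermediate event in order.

E11 → E1
E1 → E9
E9 → E10
Length: 3 steps.

E11 → E1 → E9 → E10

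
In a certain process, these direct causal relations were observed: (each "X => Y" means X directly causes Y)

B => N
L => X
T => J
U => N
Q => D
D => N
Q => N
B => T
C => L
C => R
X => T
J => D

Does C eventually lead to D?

Yes

There is a causal chain: C → L → X → T → J → D.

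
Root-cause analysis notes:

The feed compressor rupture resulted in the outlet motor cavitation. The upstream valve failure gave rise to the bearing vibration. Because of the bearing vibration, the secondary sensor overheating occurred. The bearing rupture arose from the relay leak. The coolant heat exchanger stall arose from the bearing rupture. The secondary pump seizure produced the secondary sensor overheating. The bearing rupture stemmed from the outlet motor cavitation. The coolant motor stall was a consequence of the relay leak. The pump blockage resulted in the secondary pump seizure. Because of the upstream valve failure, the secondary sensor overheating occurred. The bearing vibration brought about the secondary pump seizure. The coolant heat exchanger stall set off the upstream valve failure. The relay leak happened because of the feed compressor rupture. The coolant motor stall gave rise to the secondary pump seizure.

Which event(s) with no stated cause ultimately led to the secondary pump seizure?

Tracing upstream from the secondary pump seizure: the secondary pump seizure ← the coolant motor stall ← the relay leak ← the feed compressor rupture.
A separate upstream branch: the secondary pump seizure ← the pump blockage.
Each of those chain origins has no stated cause.

the feed compressor rupture, the pump blockage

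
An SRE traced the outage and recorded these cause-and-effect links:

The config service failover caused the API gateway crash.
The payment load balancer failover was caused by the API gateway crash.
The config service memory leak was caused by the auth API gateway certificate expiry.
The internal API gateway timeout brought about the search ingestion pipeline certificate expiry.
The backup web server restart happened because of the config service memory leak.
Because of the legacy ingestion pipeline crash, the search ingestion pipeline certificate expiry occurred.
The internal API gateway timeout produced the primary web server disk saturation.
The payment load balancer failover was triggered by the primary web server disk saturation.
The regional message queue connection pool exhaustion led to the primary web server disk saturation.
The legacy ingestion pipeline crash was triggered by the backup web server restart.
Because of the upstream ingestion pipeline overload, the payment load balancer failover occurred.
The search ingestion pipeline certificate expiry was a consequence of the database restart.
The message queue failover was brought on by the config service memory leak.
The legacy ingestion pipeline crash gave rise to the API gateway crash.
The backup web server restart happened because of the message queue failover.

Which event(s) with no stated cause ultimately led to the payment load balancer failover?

the auth API gateway certificate expiry, the config service failover, the internal API gateway timeout, the regional message queue connection pool exhaustion, the upstream ingestion pipeline overload

Tracing upstream from the payment load balancer failover: the payment load balancer failover ← the API gateway crash ← the legacy ingestion pipeline crash ← the backup web server restart ← the config service memory leak ← the auth API gateway certificate expiry.
A separate upstream branch: the payment load balancer failover ← the upstream ingestion pipeline overload.
A separate upstream branch: the payment load balancer failover ← the primary web server disk saturation ← the internal API gateway timeout.
A separate upstream branch: the payment load balancer failover ← the API gateway crash ← the config service failover.
A separate upstream branch: the payment load balancer failover ← the primary web server disk saturation ← the regional message queue connection pool exhaustion.
Each of those chain origins has no stated cause.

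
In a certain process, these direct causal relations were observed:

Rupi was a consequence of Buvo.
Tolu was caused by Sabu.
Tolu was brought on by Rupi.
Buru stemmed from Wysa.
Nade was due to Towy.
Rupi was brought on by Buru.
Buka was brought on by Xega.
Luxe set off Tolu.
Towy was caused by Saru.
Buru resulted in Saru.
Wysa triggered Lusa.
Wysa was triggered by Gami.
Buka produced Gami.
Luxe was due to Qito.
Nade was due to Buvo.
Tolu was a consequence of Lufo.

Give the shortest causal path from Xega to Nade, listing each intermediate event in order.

Xega → Buka → Gami → Wysa → Buru → Saru → Towy → Nade

Xega → Buka
Buka → Gami
Gami → Wysa
Wysa → Buru
Buru → Saru
Saru → Towy
Towy → Nade
Length: 7 steps.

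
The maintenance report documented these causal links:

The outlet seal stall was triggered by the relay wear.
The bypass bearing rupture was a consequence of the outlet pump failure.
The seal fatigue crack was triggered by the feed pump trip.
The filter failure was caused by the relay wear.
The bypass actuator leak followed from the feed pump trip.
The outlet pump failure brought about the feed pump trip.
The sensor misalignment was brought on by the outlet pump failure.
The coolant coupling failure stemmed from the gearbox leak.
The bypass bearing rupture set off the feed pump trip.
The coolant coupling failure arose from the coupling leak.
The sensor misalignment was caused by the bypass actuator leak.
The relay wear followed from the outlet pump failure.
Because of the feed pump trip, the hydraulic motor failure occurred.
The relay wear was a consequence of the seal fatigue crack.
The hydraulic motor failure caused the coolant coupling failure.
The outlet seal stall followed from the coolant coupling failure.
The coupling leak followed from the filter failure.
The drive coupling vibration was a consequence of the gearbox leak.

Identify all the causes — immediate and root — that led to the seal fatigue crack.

the bypass bearing rupture, the feed pump trip, the outlet pump failure

Immediate cause of the seal fatigue crack: the feed pump trip.
Further upstream: the outlet pump failure, the bypass bearing rupture.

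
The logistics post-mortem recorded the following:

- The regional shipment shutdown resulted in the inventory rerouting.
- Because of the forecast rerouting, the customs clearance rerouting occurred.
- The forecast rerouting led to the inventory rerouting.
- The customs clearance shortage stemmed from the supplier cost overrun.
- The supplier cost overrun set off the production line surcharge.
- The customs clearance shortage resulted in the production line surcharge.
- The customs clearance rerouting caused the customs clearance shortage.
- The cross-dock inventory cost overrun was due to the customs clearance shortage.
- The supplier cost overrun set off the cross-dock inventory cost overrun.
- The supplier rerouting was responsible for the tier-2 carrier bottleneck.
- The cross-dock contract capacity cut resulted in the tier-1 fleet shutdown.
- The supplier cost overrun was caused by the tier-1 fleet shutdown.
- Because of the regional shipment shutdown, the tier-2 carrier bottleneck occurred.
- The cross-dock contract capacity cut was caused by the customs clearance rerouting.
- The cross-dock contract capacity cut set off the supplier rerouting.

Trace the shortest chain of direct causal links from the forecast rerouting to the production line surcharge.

the forecast rerouting → the customs clearance rerouting
the customs clearance rerouting → the customs clearance shortage
the customs clearance shortage → the production line surcharge
Length: 3 steps.

the forecast rerouting → the customs clearance rerouting → the customs clearance shortage → the production line surcharge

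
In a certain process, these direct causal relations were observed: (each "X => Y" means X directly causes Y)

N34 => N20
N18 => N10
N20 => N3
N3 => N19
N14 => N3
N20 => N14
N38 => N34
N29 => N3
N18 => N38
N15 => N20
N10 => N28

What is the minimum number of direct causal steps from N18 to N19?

5

Shortest chain: N18 → N38 → N34 → N20 → N3 → N19.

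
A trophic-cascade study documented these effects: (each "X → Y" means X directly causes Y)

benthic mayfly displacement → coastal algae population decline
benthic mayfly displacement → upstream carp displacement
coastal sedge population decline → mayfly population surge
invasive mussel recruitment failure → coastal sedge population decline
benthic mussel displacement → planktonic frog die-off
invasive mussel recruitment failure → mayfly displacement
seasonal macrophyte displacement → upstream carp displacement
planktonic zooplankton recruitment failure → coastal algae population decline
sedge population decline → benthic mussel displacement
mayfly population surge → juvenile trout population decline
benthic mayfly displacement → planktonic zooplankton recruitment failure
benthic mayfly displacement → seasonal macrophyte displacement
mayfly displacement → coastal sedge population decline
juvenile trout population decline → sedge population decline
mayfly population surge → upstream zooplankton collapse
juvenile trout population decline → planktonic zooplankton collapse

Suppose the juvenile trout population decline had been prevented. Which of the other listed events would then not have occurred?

the benthic mussel displacement, the planktonic frog die-off, the planktonic zooplankton collapse, the sedge population decline

Downstream of the juvenile trout population decline: the sedge population decline, the planktonic zooplankton collapse, the benthic mussel displacement, the planktonic frog die-off.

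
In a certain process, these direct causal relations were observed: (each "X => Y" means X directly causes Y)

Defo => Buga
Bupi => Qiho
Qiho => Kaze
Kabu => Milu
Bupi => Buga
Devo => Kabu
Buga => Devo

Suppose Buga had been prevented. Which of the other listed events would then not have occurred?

Devo, Kabu, Milu

Downstream of Buga: Devo, Kabu, Milu.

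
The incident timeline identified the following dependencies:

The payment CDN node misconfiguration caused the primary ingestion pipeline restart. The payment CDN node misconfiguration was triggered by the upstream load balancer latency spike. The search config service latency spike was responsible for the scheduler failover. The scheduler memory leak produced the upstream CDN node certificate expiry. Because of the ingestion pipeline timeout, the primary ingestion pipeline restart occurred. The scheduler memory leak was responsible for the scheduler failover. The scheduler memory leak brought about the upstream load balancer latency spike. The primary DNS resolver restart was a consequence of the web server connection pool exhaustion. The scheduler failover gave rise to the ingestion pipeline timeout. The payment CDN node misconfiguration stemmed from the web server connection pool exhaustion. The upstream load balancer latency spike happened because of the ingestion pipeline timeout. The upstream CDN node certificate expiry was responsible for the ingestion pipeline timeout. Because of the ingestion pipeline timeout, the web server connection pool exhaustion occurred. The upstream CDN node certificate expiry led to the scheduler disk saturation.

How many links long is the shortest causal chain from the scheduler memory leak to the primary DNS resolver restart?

Shortest chain: the scheduler memory leak → the upstream CDN node certificate expiry → the ingestion pipeline timeout → the web server connection pool exhaustion → the primary DNS resolver restart.

4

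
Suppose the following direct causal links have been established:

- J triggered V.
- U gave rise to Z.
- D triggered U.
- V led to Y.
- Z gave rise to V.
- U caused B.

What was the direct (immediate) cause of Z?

U

Upstream contributors include D, but only U feeds directly into Z.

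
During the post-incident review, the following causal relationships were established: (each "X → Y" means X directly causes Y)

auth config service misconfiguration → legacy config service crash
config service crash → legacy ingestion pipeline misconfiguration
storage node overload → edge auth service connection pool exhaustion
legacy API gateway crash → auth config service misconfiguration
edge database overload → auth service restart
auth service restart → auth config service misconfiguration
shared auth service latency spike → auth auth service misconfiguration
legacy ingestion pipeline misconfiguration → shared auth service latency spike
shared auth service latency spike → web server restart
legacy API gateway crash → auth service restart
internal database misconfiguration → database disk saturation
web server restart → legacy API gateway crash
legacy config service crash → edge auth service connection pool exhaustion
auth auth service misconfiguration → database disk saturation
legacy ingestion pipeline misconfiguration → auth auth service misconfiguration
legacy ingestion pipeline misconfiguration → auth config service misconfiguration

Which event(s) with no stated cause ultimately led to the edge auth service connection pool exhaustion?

the config service crash, the edge database overload, the storage node overload

Tracing upstream from the edge auth service connection pool exhaustion: the edge auth service connection pool exhaustion ← the legacy config service crash ← the auth config service misconfiguration ← the auth service restart ← the edge database overload.
A separate upstream branch: the edge auth service connection pool exhaustion ← the legacy config service crash ← the auth config service misconfiguration ← the legacy ingestion pipeline misconfiguration ← the config service crash.
A separate upstream branch: the edge auth service connection pool exhaustion ← the storage node overload.
Each of those chain origins has no stated cause.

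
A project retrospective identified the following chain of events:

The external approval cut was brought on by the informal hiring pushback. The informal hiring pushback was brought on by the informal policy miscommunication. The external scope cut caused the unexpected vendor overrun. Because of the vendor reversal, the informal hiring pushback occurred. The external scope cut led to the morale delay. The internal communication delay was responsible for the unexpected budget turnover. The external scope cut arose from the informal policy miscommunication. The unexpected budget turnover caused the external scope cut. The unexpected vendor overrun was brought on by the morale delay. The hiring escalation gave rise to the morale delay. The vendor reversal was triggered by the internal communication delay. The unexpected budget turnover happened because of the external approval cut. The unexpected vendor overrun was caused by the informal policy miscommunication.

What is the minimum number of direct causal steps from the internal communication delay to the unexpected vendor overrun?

Shortest chain: the internal communication delay → the unexpected budget turnover → the external scope cut → the unexpected vendor overrun.

3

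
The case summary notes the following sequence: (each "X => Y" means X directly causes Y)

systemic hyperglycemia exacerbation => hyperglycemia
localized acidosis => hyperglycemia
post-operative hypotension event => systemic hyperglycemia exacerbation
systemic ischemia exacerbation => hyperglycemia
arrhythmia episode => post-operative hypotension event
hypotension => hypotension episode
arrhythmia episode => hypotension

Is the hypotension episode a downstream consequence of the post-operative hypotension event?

No

The post-operative hypotension event leads to the systemic hyperglycemia exacerbation, the hyperglycemia; the hypotension episode is not among them.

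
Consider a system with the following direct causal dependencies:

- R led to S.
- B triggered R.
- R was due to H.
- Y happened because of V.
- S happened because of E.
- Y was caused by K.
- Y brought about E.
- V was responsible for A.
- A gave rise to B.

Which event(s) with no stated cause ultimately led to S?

Tracing upstream from S: S ← R ← H.
A separate upstream branch: S ← E ← Y ← V.
A separate upstream branch: S ← E ← Y ← K.
Each of those chain origins has no stated cause.

H, K, V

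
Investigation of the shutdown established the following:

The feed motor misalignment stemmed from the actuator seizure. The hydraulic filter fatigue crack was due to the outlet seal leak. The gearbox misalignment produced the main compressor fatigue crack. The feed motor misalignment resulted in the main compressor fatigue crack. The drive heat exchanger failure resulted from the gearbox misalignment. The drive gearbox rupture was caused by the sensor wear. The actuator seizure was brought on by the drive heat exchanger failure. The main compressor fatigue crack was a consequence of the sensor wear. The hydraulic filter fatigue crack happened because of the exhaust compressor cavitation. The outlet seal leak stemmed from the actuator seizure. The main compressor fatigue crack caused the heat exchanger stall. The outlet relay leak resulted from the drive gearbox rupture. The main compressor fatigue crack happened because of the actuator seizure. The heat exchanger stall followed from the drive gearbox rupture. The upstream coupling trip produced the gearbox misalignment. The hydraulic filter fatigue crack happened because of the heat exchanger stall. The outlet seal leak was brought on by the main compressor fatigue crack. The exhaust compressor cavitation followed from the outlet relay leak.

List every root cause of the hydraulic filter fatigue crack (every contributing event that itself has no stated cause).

the sensor wear, the upstream coupling trip

Tracing upstream from the hydraulic filter fatigue crack: the hydraulic filter fatigue crack ← the heat exchanger stall ← the drive gearbox rupture ← the sensor wear.
A separate upstream branch: the hydraulic filter fatigue crack ← the heat exchanger stall ← the main compressor fatigue crack ← the gearbox misalignment ← the upstream coupling trip.
Each of those chain origins has no stated cause.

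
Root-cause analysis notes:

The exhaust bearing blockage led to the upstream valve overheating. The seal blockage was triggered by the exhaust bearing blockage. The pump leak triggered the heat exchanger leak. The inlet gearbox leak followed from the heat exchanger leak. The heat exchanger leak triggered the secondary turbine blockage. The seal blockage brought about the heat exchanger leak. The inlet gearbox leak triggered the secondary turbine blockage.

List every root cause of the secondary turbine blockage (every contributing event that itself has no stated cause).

the exhaust bearing blockage, the pump leak

Tracing upstream from the secondary turbine blockage: the secondary turbine blockage ← the heat exchanger leak ← the seal blockage ← the exhaust bearing blockage.
A separate upstream branch: the secondary turbine blockage ← the heat exchanger leak ← the pump leak.
Each of those chain origins has no stated cause.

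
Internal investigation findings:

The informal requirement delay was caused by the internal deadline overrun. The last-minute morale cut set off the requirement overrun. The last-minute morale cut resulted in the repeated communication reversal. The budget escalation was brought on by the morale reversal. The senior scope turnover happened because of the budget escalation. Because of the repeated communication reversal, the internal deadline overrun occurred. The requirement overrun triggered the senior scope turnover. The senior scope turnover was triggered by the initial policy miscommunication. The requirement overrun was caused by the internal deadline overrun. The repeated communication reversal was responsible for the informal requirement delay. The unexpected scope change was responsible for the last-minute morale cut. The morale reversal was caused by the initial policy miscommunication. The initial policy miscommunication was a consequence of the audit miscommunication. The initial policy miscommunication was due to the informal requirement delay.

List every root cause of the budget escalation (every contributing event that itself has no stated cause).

the audit miscommunication, the unexpected scope change

Tracing upstream from the budget escalation: the budget escalation ← the morale reversal ← the initial policy miscommunication ← the informal requirement delay ← the repeated communication reversal ← the last-minute morale cut ← the unexpected scope change.
A separate upstream branch: the budget escalation ← the morale reversal ← the initial policy miscommunication ← the audit miscommunication.
Each of those chain origins has no stated cause.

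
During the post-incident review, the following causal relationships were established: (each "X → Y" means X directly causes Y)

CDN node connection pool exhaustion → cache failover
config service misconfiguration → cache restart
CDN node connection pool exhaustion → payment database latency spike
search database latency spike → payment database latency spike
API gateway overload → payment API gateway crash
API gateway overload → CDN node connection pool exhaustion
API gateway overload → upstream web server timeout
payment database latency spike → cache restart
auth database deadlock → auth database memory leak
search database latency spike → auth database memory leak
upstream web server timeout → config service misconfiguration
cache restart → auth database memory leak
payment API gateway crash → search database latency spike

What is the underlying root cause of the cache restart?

the API gateway overload

Tracing upstream from the cache restart: the cache restart ← the payment database latency spike ← the CDN node connection pool exhaustion ← the API gateway overload.
The API gateway overload has no stated cause, so it is the root.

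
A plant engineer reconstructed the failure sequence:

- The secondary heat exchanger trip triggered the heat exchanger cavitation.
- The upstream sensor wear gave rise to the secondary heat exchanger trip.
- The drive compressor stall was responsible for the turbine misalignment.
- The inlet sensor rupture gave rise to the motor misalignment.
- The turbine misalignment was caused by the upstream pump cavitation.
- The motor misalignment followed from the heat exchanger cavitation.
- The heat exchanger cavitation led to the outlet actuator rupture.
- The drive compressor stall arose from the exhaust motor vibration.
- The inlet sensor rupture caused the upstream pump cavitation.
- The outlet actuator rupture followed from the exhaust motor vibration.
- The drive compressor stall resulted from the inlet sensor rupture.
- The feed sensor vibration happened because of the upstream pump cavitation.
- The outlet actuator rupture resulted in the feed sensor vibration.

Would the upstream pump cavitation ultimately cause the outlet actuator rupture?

The upstream pump cavitation leads to the feed sensor vibration, the turbine misalignment; the outlet actuator rupture is not among them.

No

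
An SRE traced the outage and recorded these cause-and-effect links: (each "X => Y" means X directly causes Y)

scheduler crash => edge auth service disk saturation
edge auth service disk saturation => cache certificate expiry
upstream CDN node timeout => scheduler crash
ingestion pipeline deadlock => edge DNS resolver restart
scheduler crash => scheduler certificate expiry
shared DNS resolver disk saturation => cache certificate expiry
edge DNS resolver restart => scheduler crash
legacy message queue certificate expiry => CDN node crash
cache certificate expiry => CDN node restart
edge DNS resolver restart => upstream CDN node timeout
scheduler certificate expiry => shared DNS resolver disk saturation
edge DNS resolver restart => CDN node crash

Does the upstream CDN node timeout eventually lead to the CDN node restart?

There is a causal chain: the upstream CDN node timeout → the scheduler crash → the edge auth service disk saturation → the cache certificate expiry → the CDN node restart.

Yes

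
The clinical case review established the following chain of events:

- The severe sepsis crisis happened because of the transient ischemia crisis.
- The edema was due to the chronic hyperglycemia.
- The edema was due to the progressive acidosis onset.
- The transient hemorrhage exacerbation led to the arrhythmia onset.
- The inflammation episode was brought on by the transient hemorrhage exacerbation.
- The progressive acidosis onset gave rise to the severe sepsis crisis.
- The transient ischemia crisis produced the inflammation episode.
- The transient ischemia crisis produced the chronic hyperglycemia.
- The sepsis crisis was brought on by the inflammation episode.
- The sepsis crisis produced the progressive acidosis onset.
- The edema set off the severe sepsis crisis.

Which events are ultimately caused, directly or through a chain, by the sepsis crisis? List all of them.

Direct effects: the progressive acidosis onset.
2 steps out: the edema, the severe sepsis crisis.
Not reachable from it: the transient hemorrhage exacerbation, the arrhythmia onset, the transient ischemia crisis, the inflammation episode, the chronic hyperglycemia.

the edema, the progressive acidosis onset, the severe sepsis crisis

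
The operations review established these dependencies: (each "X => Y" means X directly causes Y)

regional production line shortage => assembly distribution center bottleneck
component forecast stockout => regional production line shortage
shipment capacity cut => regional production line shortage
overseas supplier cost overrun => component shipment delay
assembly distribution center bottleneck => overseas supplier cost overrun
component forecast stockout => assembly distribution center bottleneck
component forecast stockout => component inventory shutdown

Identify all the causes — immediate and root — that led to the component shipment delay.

the assembly distribution center bottleneck, the component forecast stockout, the overseas supplier cost overrun, the regional production line shortage, the shipment capacity cut

Immediate cause of the component shipment delay: the overseas supplier cost overrun.
Further upstream: the component forecast stockout, the regional production line shortage, the assembly distribution center bottleneck, the shipment capacity cut.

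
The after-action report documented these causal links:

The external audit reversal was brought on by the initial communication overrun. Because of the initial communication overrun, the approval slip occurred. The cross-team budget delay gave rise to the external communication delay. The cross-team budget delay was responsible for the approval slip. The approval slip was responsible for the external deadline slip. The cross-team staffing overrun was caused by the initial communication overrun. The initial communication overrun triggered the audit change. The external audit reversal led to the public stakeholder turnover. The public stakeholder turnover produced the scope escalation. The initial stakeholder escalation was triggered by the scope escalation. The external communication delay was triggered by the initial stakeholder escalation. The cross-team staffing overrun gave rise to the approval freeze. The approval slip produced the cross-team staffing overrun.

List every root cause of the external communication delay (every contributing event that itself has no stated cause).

the cross-team budget delay, the initial communication overrun

Tracing upstream from the external communication delay: the external communication delay ← the cross-team budget delay.
A separate upstream branch: the external communication delay ← the initial stakeholder escalation ← the scope escalation ← the public stakeholder turnover ← the external audit reversal ← the initial communication overrun.
Each of those chain origins has no stated cause.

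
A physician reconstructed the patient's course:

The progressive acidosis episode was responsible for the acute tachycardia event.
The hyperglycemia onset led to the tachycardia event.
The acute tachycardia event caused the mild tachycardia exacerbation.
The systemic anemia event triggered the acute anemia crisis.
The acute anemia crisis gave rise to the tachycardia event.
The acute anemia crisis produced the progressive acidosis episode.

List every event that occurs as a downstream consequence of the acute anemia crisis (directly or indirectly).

Direct effects: the progressive acidosis episode, the tachycardia event.
2 steps out: the acute tachycardia event.
3 steps out: the mild tachycardia exacerbation.
Not reachable from it: the systemic anemia event, the hyperglycemia onset.

the acute tachycardia event, the mild tachycardia exacerbation, the progressive acidosis episode, the tachycardia event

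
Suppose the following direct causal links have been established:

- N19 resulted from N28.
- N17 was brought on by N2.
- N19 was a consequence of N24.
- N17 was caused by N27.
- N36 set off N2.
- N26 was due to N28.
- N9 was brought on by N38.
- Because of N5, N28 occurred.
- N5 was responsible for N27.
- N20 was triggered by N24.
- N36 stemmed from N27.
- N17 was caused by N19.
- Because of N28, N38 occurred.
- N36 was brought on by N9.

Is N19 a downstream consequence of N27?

No

N27 leads to N36, N2, N17; N19 is not among them.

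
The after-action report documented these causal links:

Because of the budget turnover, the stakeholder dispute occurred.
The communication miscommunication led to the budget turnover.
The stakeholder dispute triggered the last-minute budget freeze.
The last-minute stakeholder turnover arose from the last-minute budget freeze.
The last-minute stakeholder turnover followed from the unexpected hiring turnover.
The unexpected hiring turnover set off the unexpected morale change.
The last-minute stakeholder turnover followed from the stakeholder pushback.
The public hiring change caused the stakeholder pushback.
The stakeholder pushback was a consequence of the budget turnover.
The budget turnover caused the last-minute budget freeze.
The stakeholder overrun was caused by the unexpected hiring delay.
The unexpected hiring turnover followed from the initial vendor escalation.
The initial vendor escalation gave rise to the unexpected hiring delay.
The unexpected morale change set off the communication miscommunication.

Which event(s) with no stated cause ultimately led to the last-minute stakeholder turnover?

the initial vendor escalation, the public hiring change

Tracing upstream from the last-minute stakeholder turnover: the last-minute stakeholder turnover ← the unexpected hiring turnover ← the initial vendor escalation.
A separate upstream branch: the last-minute stakeholder turnover ← the stakeholder pushback ← the public hiring change.
Each of those chain origins has no stated cause.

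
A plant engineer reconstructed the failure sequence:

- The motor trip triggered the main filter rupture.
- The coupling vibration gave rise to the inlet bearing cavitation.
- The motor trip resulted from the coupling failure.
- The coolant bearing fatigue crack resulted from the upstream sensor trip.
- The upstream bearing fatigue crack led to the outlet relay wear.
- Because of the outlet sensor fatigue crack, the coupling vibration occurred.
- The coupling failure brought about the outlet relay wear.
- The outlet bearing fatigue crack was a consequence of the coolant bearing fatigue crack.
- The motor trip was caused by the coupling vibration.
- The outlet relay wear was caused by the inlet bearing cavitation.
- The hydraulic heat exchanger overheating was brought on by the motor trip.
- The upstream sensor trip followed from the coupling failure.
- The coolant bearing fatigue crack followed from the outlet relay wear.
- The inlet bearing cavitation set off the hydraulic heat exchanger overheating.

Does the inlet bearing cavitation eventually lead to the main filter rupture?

No

The inlet bearing cavitation leads to the outlet relay wear, the hydraulic heat exchanger overheating, the coolant bearing fatigue crack, the outlet bearing fatigue crack; the main filter rupture is not among them.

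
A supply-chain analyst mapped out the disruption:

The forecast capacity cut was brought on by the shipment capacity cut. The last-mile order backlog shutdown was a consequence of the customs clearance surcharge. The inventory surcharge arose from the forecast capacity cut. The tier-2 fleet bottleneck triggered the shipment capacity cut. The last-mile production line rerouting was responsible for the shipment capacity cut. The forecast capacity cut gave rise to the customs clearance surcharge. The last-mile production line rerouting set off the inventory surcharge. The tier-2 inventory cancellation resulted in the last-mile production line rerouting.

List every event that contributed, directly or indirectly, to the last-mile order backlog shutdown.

Immediate cause of the last-mile order backlog shutdown: the customs clearance surcharge.
Further upstream: the tier-2 fleet bottleneck, the tier-2 inventory cancellation, the last-mile production line rerouting, the shipment capacity cut, the forecast capacity cut.

the customs clearance surcharge, the forecast capacity cut, the last-mile production line rerouting, the shipment capacity cut, the tier-2 fleet bottleneck, the tier-2 inventory cancellation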